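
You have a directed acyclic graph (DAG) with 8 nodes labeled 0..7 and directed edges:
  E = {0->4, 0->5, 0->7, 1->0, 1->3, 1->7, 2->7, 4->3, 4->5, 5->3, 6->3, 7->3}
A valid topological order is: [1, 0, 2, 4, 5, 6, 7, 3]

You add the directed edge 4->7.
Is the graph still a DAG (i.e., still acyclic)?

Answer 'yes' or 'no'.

Given toposort: [1, 0, 2, 4, 5, 6, 7, 3]
Position of 4: index 3; position of 7: index 6
New edge 4->7: forward
Forward edge: respects the existing order. Still a DAG, same toposort still valid.
Still a DAG? yes

Answer: yes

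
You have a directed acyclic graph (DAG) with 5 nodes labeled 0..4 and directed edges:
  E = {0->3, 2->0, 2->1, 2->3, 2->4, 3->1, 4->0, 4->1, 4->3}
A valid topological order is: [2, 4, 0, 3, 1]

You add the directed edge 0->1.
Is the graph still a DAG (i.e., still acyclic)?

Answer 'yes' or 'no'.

Answer: yes

Derivation:
Given toposort: [2, 4, 0, 3, 1]
Position of 0: index 2; position of 1: index 4
New edge 0->1: forward
Forward edge: respects the existing order. Still a DAG, same toposort still valid.
Still a DAG? yes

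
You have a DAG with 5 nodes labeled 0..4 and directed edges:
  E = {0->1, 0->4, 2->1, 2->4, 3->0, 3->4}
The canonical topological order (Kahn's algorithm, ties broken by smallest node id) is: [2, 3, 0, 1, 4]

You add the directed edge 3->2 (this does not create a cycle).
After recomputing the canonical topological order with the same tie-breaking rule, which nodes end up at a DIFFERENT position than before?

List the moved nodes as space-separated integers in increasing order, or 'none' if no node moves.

Old toposort: [2, 3, 0, 1, 4]
Added edge 3->2
Recompute Kahn (smallest-id tiebreak):
  initial in-degrees: [1, 2, 1, 0, 3]
  ready (indeg=0): [3]
  pop 3: indeg[0]->0; indeg[2]->0; indeg[4]->2 | ready=[0, 2] | order so far=[3]
  pop 0: indeg[1]->1; indeg[4]->1 | ready=[2] | order so far=[3, 0]
  pop 2: indeg[1]->0; indeg[4]->0 | ready=[1, 4] | order so far=[3, 0, 2]
  pop 1: no out-edges | ready=[4] | order so far=[3, 0, 2, 1]
  pop 4: no out-edges | ready=[] | order so far=[3, 0, 2, 1, 4]
New canonical toposort: [3, 0, 2, 1, 4]
Compare positions:
  Node 0: index 2 -> 1 (moved)
  Node 1: index 3 -> 3 (same)
  Node 2: index 0 -> 2 (moved)
  Node 3: index 1 -> 0 (moved)
  Node 4: index 4 -> 4 (same)
Nodes that changed position: 0 2 3

Answer: 0 2 3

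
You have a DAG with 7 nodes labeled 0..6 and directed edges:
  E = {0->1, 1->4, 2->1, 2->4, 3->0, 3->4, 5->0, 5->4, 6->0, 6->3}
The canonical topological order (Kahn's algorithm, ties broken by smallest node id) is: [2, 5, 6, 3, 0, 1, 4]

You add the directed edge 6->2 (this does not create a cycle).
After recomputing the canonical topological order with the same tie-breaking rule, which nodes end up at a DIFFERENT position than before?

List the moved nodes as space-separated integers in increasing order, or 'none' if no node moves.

Old toposort: [2, 5, 6, 3, 0, 1, 4]
Added edge 6->2
Recompute Kahn (smallest-id tiebreak):
  initial in-degrees: [3, 2, 1, 1, 4, 0, 0]
  ready (indeg=0): [5, 6]
  pop 5: indeg[0]->2; indeg[4]->3 | ready=[6] | order so far=[5]
  pop 6: indeg[0]->1; indeg[2]->0; indeg[3]->0 | ready=[2, 3] | order so far=[5, 6]
  pop 2: indeg[1]->1; indeg[4]->2 | ready=[3] | order so far=[5, 6, 2]
  pop 3: indeg[0]->0; indeg[4]->1 | ready=[0] | order so far=[5, 6, 2, 3]
  pop 0: indeg[1]->0 | ready=[1] | order so far=[5, 6, 2, 3, 0]
  pop 1: indeg[4]->0 | ready=[4] | order so far=[5, 6, 2, 3, 0, 1]
  pop 4: no out-edges | ready=[] | order so far=[5, 6, 2, 3, 0, 1, 4]
New canonical toposort: [5, 6, 2, 3, 0, 1, 4]
Compare positions:
  Node 0: index 4 -> 4 (same)
  Node 1: index 5 -> 5 (same)
  Node 2: index 0 -> 2 (moved)
  Node 3: index 3 -> 3 (same)
  Node 4: index 6 -> 6 (same)
  Node 5: index 1 -> 0 (moved)
  Node 6: index 2 -> 1 (moved)
Nodes that changed position: 2 5 6

Answer: 2 5 6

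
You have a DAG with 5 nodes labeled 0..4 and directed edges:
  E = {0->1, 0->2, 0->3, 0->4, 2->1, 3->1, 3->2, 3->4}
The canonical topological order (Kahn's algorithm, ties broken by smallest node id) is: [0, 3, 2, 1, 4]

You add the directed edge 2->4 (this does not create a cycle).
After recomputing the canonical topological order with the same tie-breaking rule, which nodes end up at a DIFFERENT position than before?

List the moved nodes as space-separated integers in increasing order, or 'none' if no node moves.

Old toposort: [0, 3, 2, 1, 4]
Added edge 2->4
Recompute Kahn (smallest-id tiebreak):
  initial in-degrees: [0, 3, 2, 1, 3]
  ready (indeg=0): [0]
  pop 0: indeg[1]->2; indeg[2]->1; indeg[3]->0; indeg[4]->2 | ready=[3] | order so far=[0]
  pop 3: indeg[1]->1; indeg[2]->0; indeg[4]->1 | ready=[2] | order so far=[0, 3]
  pop 2: indeg[1]->0; indeg[4]->0 | ready=[1, 4] | order so far=[0, 3, 2]
  pop 1: no out-edges | ready=[4] | order so far=[0, 3, 2, 1]
  pop 4: no out-edges | ready=[] | order so far=[0, 3, 2, 1, 4]
New canonical toposort: [0, 3, 2, 1, 4]
Compare positions:
  Node 0: index 0 -> 0 (same)
  Node 1: index 3 -> 3 (same)
  Node 2: index 2 -> 2 (same)
  Node 3: index 1 -> 1 (same)
  Node 4: index 4 -> 4 (same)
Nodes that changed position: none

Answer: none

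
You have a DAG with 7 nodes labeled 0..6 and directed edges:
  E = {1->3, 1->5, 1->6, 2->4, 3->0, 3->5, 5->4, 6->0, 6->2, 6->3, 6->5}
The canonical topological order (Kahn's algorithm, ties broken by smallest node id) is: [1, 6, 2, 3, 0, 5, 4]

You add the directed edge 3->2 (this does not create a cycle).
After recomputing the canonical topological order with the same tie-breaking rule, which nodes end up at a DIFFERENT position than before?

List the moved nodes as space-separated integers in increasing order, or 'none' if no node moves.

Old toposort: [1, 6, 2, 3, 0, 5, 4]
Added edge 3->2
Recompute Kahn (smallest-id tiebreak):
  initial in-degrees: [2, 0, 2, 2, 2, 3, 1]
  ready (indeg=0): [1]
  pop 1: indeg[3]->1; indeg[5]->2; indeg[6]->0 | ready=[6] | order so far=[1]
  pop 6: indeg[0]->1; indeg[2]->1; indeg[3]->0; indeg[5]->1 | ready=[3] | order so far=[1, 6]
  pop 3: indeg[0]->0; indeg[2]->0; indeg[5]->0 | ready=[0, 2, 5] | order so far=[1, 6, 3]
  pop 0: no out-edges | ready=[2, 5] | order so far=[1, 6, 3, 0]
  pop 2: indeg[4]->1 | ready=[5] | order so far=[1, 6, 3, 0, 2]
  pop 5: indeg[4]->0 | ready=[4] | order so far=[1, 6, 3, 0, 2, 5]
  pop 4: no out-edges | ready=[] | order so far=[1, 6, 3, 0, 2, 5, 4]
New canonical toposort: [1, 6, 3, 0, 2, 5, 4]
Compare positions:
  Node 0: index 4 -> 3 (moved)
  Node 1: index 0 -> 0 (same)
  Node 2: index 2 -> 4 (moved)
  Node 3: index 3 -> 2 (moved)
  Node 4: index 6 -> 6 (same)
  Node 5: index 5 -> 5 (same)
  Node 6: index 1 -> 1 (same)
Nodes that changed position: 0 2 3

Answer: 0 2 3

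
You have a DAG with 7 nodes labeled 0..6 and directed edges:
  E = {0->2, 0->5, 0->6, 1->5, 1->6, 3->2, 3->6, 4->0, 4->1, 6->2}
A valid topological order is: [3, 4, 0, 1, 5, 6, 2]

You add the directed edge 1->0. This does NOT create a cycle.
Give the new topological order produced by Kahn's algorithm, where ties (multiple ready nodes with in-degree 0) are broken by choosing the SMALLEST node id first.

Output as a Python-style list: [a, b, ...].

Old toposort: [3, 4, 0, 1, 5, 6, 2]
Added edge: 1->0
Position of 1 (3) > position of 0 (2). Must reorder: 1 must now come before 0.
Run Kahn's algorithm (break ties by smallest node id):
  initial in-degrees: [2, 1, 3, 0, 0, 2, 3]
  ready (indeg=0): [3, 4]
  pop 3: indeg[2]->2; indeg[6]->2 | ready=[4] | order so far=[3]
  pop 4: indeg[0]->1; indeg[1]->0 | ready=[1] | order so far=[3, 4]
  pop 1: indeg[0]->0; indeg[5]->1; indeg[6]->1 | ready=[0] | order so far=[3, 4, 1]
  pop 0: indeg[2]->1; indeg[5]->0; indeg[6]->0 | ready=[5, 6] | order so far=[3, 4, 1, 0]
  pop 5: no out-edges | ready=[6] | order so far=[3, 4, 1, 0, 5]
  pop 6: indeg[2]->0 | ready=[2] | order so far=[3, 4, 1, 0, 5, 6]
  pop 2: no out-edges | ready=[] | order so far=[3, 4, 1, 0, 5, 6, 2]
  Result: [3, 4, 1, 0, 5, 6, 2]

Answer: [3, 4, 1, 0, 5, 6, 2]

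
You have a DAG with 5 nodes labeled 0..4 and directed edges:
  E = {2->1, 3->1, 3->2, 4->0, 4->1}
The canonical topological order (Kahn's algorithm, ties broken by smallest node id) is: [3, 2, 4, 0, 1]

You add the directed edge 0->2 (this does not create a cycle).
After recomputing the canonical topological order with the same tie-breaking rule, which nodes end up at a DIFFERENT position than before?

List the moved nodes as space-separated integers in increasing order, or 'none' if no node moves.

Old toposort: [3, 2, 4, 0, 1]
Added edge 0->2
Recompute Kahn (smallest-id tiebreak):
  initial in-degrees: [1, 3, 2, 0, 0]
  ready (indeg=0): [3, 4]
  pop 3: indeg[1]->2; indeg[2]->1 | ready=[4] | order so far=[3]
  pop 4: indeg[0]->0; indeg[1]->1 | ready=[0] | order so far=[3, 4]
  pop 0: indeg[2]->0 | ready=[2] | order so far=[3, 4, 0]
  pop 2: indeg[1]->0 | ready=[1] | order so far=[3, 4, 0, 2]
  pop 1: no out-edges | ready=[] | order so far=[3, 4, 0, 2, 1]
New canonical toposort: [3, 4, 0, 2, 1]
Compare positions:
  Node 0: index 3 -> 2 (moved)
  Node 1: index 4 -> 4 (same)
  Node 2: index 1 -> 3 (moved)
  Node 3: index 0 -> 0 (same)
  Node 4: index 2 -> 1 (moved)
Nodes that changed position: 0 2 4

Answer: 0 2 4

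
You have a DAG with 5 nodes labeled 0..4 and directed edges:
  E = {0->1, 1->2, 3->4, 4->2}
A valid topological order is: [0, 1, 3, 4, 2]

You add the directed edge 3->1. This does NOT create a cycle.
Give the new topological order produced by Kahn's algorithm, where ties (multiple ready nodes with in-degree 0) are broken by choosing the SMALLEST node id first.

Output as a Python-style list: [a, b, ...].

Answer: [0, 3, 1, 4, 2]

Derivation:
Old toposort: [0, 1, 3, 4, 2]
Added edge: 3->1
Position of 3 (2) > position of 1 (1). Must reorder: 3 must now come before 1.
Run Kahn's algorithm (break ties by smallest node id):
  initial in-degrees: [0, 2, 2, 0, 1]
  ready (indeg=0): [0, 3]
  pop 0: indeg[1]->1 | ready=[3] | order so far=[0]
  pop 3: indeg[1]->0; indeg[4]->0 | ready=[1, 4] | order so far=[0, 3]
  pop 1: indeg[2]->1 | ready=[4] | order so far=[0, 3, 1]
  pop 4: indeg[2]->0 | ready=[2] | order so far=[0, 3, 1, 4]
  pop 2: no out-edges | ready=[] | order so far=[0, 3, 1, 4, 2]
  Result: [0, 3, 1, 4, 2]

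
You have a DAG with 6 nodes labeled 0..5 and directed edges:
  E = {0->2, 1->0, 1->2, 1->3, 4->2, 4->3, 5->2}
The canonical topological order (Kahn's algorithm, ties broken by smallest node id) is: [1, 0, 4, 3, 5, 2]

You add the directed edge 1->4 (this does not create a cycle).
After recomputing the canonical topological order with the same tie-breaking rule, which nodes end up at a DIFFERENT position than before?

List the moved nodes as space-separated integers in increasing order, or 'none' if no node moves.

Old toposort: [1, 0, 4, 3, 5, 2]
Added edge 1->4
Recompute Kahn (smallest-id tiebreak):
  initial in-degrees: [1, 0, 4, 2, 1, 0]
  ready (indeg=0): [1, 5]
  pop 1: indeg[0]->0; indeg[2]->3; indeg[3]->1; indeg[4]->0 | ready=[0, 4, 5] | order so far=[1]
  pop 0: indeg[2]->2 | ready=[4, 5] | order so far=[1, 0]
  pop 4: indeg[2]->1; indeg[3]->0 | ready=[3, 5] | order so far=[1, 0, 4]
  pop 3: no out-edges | ready=[5] | order so far=[1, 0, 4, 3]
  pop 5: indeg[2]->0 | ready=[2] | order so far=[1, 0, 4, 3, 5]
  pop 2: no out-edges | ready=[] | order so far=[1, 0, 4, 3, 5, 2]
New canonical toposort: [1, 0, 4, 3, 5, 2]
Compare positions:
  Node 0: index 1 -> 1 (same)
  Node 1: index 0 -> 0 (same)
  Node 2: index 5 -> 5 (same)
  Node 3: index 3 -> 3 (same)
  Node 4: index 2 -> 2 (same)
  Node 5: index 4 -> 4 (same)
Nodes that changed position: none

Answer: none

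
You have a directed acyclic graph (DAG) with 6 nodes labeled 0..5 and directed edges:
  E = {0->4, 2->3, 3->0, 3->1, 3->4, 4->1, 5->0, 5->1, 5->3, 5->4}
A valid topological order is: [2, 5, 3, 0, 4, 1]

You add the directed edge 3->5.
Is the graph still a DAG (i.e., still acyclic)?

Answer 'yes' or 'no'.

Answer: no

Derivation:
Given toposort: [2, 5, 3, 0, 4, 1]
Position of 3: index 2; position of 5: index 1
New edge 3->5: backward (u after v in old order)
Backward edge: old toposort is now invalid. Check if this creates a cycle.
Does 5 already reach 3? Reachable from 5: [0, 1, 3, 4, 5]. YES -> cycle!
Still a DAG? no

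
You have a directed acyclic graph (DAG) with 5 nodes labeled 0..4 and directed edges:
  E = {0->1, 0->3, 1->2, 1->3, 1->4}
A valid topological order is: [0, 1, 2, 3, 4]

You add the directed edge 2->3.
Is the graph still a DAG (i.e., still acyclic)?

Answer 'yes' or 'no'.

Answer: yes

Derivation:
Given toposort: [0, 1, 2, 3, 4]
Position of 2: index 2; position of 3: index 3
New edge 2->3: forward
Forward edge: respects the existing order. Still a DAG, same toposort still valid.
Still a DAG? yes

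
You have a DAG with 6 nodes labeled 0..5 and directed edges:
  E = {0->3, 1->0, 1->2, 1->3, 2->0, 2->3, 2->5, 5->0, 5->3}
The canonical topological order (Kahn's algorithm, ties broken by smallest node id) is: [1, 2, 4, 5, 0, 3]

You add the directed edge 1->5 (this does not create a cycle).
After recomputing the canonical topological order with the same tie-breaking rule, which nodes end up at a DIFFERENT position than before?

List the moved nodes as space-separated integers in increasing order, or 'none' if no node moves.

Answer: none

Derivation:
Old toposort: [1, 2, 4, 5, 0, 3]
Added edge 1->5
Recompute Kahn (smallest-id tiebreak):
  initial in-degrees: [3, 0, 1, 4, 0, 2]
  ready (indeg=0): [1, 4]
  pop 1: indeg[0]->2; indeg[2]->0; indeg[3]->3; indeg[5]->1 | ready=[2, 4] | order so far=[1]
  pop 2: indeg[0]->1; indeg[3]->2; indeg[5]->0 | ready=[4, 5] | order so far=[1, 2]
  pop 4: no out-edges | ready=[5] | order so far=[1, 2, 4]
  pop 5: indeg[0]->0; indeg[3]->1 | ready=[0] | order so far=[1, 2, 4, 5]
  pop 0: indeg[3]->0 | ready=[3] | order so far=[1, 2, 4, 5, 0]
  pop 3: no out-edges | ready=[] | order so far=[1, 2, 4, 5, 0, 3]
New canonical toposort: [1, 2, 4, 5, 0, 3]
Compare positions:
  Node 0: index 4 -> 4 (same)
  Node 1: index 0 -> 0 (same)
  Node 2: index 1 -> 1 (same)
  Node 3: index 5 -> 5 (same)
  Node 4: index 2 -> 2 (same)
  Node 5: index 3 -> 3 (same)
Nodes that changed position: none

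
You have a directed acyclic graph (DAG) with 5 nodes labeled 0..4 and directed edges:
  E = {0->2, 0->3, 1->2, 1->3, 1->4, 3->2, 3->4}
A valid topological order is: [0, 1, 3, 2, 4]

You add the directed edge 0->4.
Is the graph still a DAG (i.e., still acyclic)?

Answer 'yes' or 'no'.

Answer: yes

Derivation:
Given toposort: [0, 1, 3, 2, 4]
Position of 0: index 0; position of 4: index 4
New edge 0->4: forward
Forward edge: respects the existing order. Still a DAG, same toposort still valid.
Still a DAG? yes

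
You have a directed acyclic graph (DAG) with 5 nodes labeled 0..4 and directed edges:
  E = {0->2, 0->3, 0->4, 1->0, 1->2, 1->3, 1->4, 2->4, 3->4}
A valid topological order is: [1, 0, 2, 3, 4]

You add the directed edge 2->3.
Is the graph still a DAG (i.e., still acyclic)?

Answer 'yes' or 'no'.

Given toposort: [1, 0, 2, 3, 4]
Position of 2: index 2; position of 3: index 3
New edge 2->3: forward
Forward edge: respects the existing order. Still a DAG, same toposort still valid.
Still a DAG? yes

Answer: yes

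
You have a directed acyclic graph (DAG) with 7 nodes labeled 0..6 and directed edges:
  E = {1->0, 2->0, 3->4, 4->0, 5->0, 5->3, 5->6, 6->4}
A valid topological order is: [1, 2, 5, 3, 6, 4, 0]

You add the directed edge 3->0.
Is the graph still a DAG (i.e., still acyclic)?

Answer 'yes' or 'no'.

Given toposort: [1, 2, 5, 3, 6, 4, 0]
Position of 3: index 3; position of 0: index 6
New edge 3->0: forward
Forward edge: respects the existing order. Still a DAG, same toposort still valid.
Still a DAG? yes

Answer: yes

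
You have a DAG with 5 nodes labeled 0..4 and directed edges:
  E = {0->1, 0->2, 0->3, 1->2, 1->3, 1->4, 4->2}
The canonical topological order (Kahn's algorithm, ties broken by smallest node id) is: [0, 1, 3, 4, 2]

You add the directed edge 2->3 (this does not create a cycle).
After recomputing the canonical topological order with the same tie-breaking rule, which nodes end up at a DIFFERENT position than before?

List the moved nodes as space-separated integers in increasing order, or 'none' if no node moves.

Old toposort: [0, 1, 3, 4, 2]
Added edge 2->3
Recompute Kahn (smallest-id tiebreak):
  initial in-degrees: [0, 1, 3, 3, 1]
  ready (indeg=0): [0]
  pop 0: indeg[1]->0; indeg[2]->2; indeg[3]->2 | ready=[1] | order so far=[0]
  pop 1: indeg[2]->1; indeg[3]->1; indeg[4]->0 | ready=[4] | order so far=[0, 1]
  pop 4: indeg[2]->0 | ready=[2] | order so far=[0, 1, 4]
  pop 2: indeg[3]->0 | ready=[3] | order so far=[0, 1, 4, 2]
  pop 3: no out-edges | ready=[] | order so far=[0, 1, 4, 2, 3]
New canonical toposort: [0, 1, 4, 2, 3]
Compare positions:
  Node 0: index 0 -> 0 (same)
  Node 1: index 1 -> 1 (same)
  Node 2: index 4 -> 3 (moved)
  Node 3: index 2 -> 4 (moved)
  Node 4: index 3 -> 2 (moved)
Nodes that changed position: 2 3 4

Answer: 2 3 4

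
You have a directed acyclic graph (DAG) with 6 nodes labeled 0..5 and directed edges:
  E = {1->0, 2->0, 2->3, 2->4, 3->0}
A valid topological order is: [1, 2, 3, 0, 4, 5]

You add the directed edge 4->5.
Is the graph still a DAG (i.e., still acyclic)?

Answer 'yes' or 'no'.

Given toposort: [1, 2, 3, 0, 4, 5]
Position of 4: index 4; position of 5: index 5
New edge 4->5: forward
Forward edge: respects the existing order. Still a DAG, same toposort still valid.
Still a DAG? yes

Answer: yes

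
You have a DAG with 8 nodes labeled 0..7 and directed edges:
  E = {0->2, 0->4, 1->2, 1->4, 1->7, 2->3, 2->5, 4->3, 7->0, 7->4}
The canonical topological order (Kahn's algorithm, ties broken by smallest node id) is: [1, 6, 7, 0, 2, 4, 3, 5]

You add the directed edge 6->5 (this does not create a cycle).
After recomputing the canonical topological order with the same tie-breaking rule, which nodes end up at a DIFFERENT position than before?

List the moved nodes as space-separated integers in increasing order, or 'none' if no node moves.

Old toposort: [1, 6, 7, 0, 2, 4, 3, 5]
Added edge 6->5
Recompute Kahn (smallest-id tiebreak):
  initial in-degrees: [1, 0, 2, 2, 3, 2, 0, 1]
  ready (indeg=0): [1, 6]
  pop 1: indeg[2]->1; indeg[4]->2; indeg[7]->0 | ready=[6, 7] | order so far=[1]
  pop 6: indeg[5]->1 | ready=[7] | order so far=[1, 6]
  pop 7: indeg[0]->0; indeg[4]->1 | ready=[0] | order so far=[1, 6, 7]
  pop 0: indeg[2]->0; indeg[4]->0 | ready=[2, 4] | order so far=[1, 6, 7, 0]
  pop 2: indeg[3]->1; indeg[5]->0 | ready=[4, 5] | order so far=[1, 6, 7, 0, 2]
  pop 4: indeg[3]->0 | ready=[3, 5] | order so far=[1, 6, 7, 0, 2, 4]
  pop 3: no out-edges | ready=[5] | order so far=[1, 6, 7, 0, 2, 4, 3]
  pop 5: no out-edges | ready=[] | order so far=[1, 6, 7, 0, 2, 4, 3, 5]
New canonical toposort: [1, 6, 7, 0, 2, 4, 3, 5]
Compare positions:
  Node 0: index 3 -> 3 (same)
  Node 1: index 0 -> 0 (same)
  Node 2: index 4 -> 4 (same)
  Node 3: index 6 -> 6 (same)
  Node 4: index 5 -> 5 (same)
  Node 5: index 7 -> 7 (same)
  Node 6: index 1 -> 1 (same)
  Node 7: index 2 -> 2 (same)
Nodes that changed position: none

Answer: none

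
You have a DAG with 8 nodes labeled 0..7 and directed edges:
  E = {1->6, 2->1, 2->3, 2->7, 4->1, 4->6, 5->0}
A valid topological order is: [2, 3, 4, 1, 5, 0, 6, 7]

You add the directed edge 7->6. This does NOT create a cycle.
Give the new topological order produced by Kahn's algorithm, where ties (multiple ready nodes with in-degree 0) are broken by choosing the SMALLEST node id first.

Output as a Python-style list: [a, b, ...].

Old toposort: [2, 3, 4, 1, 5, 0, 6, 7]
Added edge: 7->6
Position of 7 (7) > position of 6 (6). Must reorder: 7 must now come before 6.
Run Kahn's algorithm (break ties by smallest node id):
  initial in-degrees: [1, 2, 0, 1, 0, 0, 3, 1]
  ready (indeg=0): [2, 4, 5]
  pop 2: indeg[1]->1; indeg[3]->0; indeg[7]->0 | ready=[3, 4, 5, 7] | order so far=[2]
  pop 3: no out-edges | ready=[4, 5, 7] | order so far=[2, 3]
  pop 4: indeg[1]->0; indeg[6]->2 | ready=[1, 5, 7] | order so far=[2, 3, 4]
  pop 1: indeg[6]->1 | ready=[5, 7] | order so far=[2, 3, 4, 1]
  pop 5: indeg[0]->0 | ready=[0, 7] | order so far=[2, 3, 4, 1, 5]
  pop 0: no out-edges | ready=[7] | order so far=[2, 3, 4, 1, 5, 0]
  pop 7: indeg[6]->0 | ready=[6] | order so far=[2, 3, 4, 1, 5, 0, 7]
  pop 6: no out-edges | ready=[] | order so far=[2, 3, 4, 1, 5, 0, 7, 6]
  Result: [2, 3, 4, 1, 5, 0, 7, 6]

Answer: [2, 3, 4, 1, 5, 0, 7, 6]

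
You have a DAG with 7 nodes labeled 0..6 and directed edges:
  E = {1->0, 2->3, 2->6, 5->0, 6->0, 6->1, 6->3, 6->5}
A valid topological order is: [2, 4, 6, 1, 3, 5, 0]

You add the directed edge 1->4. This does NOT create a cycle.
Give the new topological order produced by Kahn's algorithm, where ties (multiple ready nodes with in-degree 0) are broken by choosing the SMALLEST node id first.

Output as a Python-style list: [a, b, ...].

Old toposort: [2, 4, 6, 1, 3, 5, 0]
Added edge: 1->4
Position of 1 (3) > position of 4 (1). Must reorder: 1 must now come before 4.
Run Kahn's algorithm (break ties by smallest node id):
  initial in-degrees: [3, 1, 0, 2, 1, 1, 1]
  ready (indeg=0): [2]
  pop 2: indeg[3]->1; indeg[6]->0 | ready=[6] | order so far=[2]
  pop 6: indeg[0]->2; indeg[1]->0; indeg[3]->0; indeg[5]->0 | ready=[1, 3, 5] | order so far=[2, 6]
  pop 1: indeg[0]->1; indeg[4]->0 | ready=[3, 4, 5] | order so far=[2, 6, 1]
  pop 3: no out-edges | ready=[4, 5] | order so far=[2, 6, 1, 3]
  pop 4: no out-edges | ready=[5] | order so far=[2, 6, 1, 3, 4]
  pop 5: indeg[0]->0 | ready=[0] | order so far=[2, 6, 1, 3, 4, 5]
  pop 0: no out-edges | ready=[] | order so far=[2, 6, 1, 3, 4, 5, 0]
  Result: [2, 6, 1, 3, 4, 5, 0]

Answer: [2, 6, 1, 3, 4, 5, 0]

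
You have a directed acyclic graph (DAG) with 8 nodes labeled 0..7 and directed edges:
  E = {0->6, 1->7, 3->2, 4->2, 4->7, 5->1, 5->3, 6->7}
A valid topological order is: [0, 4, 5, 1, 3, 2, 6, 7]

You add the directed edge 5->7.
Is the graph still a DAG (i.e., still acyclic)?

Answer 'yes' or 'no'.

Answer: yes

Derivation:
Given toposort: [0, 4, 5, 1, 3, 2, 6, 7]
Position of 5: index 2; position of 7: index 7
New edge 5->7: forward
Forward edge: respects the existing order. Still a DAG, same toposort still valid.
Still a DAG? yes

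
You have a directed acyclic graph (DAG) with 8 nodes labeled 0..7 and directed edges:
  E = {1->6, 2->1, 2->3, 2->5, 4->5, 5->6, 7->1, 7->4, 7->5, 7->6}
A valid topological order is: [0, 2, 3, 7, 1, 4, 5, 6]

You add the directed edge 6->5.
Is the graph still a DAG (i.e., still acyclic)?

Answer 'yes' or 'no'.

Given toposort: [0, 2, 3, 7, 1, 4, 5, 6]
Position of 6: index 7; position of 5: index 6
New edge 6->5: backward (u after v in old order)
Backward edge: old toposort is now invalid. Check if this creates a cycle.
Does 5 already reach 6? Reachable from 5: [5, 6]. YES -> cycle!
Still a DAG? no

Answer: no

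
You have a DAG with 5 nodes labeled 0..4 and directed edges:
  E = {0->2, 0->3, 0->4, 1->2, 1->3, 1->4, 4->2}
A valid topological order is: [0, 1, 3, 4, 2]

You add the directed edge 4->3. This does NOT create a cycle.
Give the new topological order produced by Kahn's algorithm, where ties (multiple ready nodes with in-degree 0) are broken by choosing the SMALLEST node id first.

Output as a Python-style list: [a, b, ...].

Old toposort: [0, 1, 3, 4, 2]
Added edge: 4->3
Position of 4 (3) > position of 3 (2). Must reorder: 4 must now come before 3.
Run Kahn's algorithm (break ties by smallest node id):
  initial in-degrees: [0, 0, 3, 3, 2]
  ready (indeg=0): [0, 1]
  pop 0: indeg[2]->2; indeg[3]->2; indeg[4]->1 | ready=[1] | order so far=[0]
  pop 1: indeg[2]->1; indeg[3]->1; indeg[4]->0 | ready=[4] | order so far=[0, 1]
  pop 4: indeg[2]->0; indeg[3]->0 | ready=[2, 3] | order so far=[0, 1, 4]
  pop 2: no out-edges | ready=[3] | order so far=[0, 1, 4, 2]
  pop 3: no out-edges | ready=[] | order so far=[0, 1, 4, 2, 3]
  Result: [0, 1, 4, 2, 3]

Answer: [0, 1, 4, 2, 3]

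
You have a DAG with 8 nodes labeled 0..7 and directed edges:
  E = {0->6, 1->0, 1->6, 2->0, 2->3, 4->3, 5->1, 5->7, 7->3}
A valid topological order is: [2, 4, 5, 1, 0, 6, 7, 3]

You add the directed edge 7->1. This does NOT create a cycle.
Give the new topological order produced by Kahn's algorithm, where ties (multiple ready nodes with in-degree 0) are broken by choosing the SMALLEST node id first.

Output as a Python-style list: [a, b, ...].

Old toposort: [2, 4, 5, 1, 0, 6, 7, 3]
Added edge: 7->1
Position of 7 (6) > position of 1 (3). Must reorder: 7 must now come before 1.
Run Kahn's algorithm (break ties by smallest node id):
  initial in-degrees: [2, 2, 0, 3, 0, 0, 2, 1]
  ready (indeg=0): [2, 4, 5]
  pop 2: indeg[0]->1; indeg[3]->2 | ready=[4, 5] | order so far=[2]
  pop 4: indeg[3]->1 | ready=[5] | order so far=[2, 4]
  pop 5: indeg[1]->1; indeg[7]->0 | ready=[7] | order so far=[2, 4, 5]
  pop 7: indeg[1]->0; indeg[3]->0 | ready=[1, 3] | order so far=[2, 4, 5, 7]
  pop 1: indeg[0]->0; indeg[6]->1 | ready=[0, 3] | order so far=[2, 4, 5, 7, 1]
  pop 0: indeg[6]->0 | ready=[3, 6] | order so far=[2, 4, 5, 7, 1, 0]
  pop 3: no out-edges | ready=[6] | order so far=[2, 4, 5, 7, 1, 0, 3]
  pop 6: no out-edges | ready=[] | order so far=[2, 4, 5, 7, 1, 0, 3, 6]
  Result: [2, 4, 5, 7, 1, 0, 3, 6]

Answer: [2, 4, 5, 7, 1, 0, 3, 6]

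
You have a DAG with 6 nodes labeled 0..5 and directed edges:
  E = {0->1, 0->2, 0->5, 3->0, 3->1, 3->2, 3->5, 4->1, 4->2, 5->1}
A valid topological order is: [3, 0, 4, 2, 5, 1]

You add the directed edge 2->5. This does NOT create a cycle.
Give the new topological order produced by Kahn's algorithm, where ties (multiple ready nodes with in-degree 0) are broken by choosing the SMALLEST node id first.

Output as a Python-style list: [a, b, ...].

Old toposort: [3, 0, 4, 2, 5, 1]
Added edge: 2->5
Position of 2 (3) < position of 5 (4). Old order still valid.
Run Kahn's algorithm (break ties by smallest node id):
  initial in-degrees: [1, 4, 3, 0, 0, 3]
  ready (indeg=0): [3, 4]
  pop 3: indeg[0]->0; indeg[1]->3; indeg[2]->2; indeg[5]->2 | ready=[0, 4] | order so far=[3]
  pop 0: indeg[1]->2; indeg[2]->1; indeg[5]->1 | ready=[4] | order so far=[3, 0]
  pop 4: indeg[1]->1; indeg[2]->0 | ready=[2] | order so far=[3, 0, 4]
  pop 2: indeg[5]->0 | ready=[5] | order so far=[3, 0, 4, 2]
  pop 5: indeg[1]->0 | ready=[1] | order so far=[3, 0, 4, 2, 5]
  pop 1: no out-edges | ready=[] | order so far=[3, 0, 4, 2, 5, 1]
  Result: [3, 0, 4, 2, 5, 1]

Answer: [3, 0, 4, 2, 5, 1]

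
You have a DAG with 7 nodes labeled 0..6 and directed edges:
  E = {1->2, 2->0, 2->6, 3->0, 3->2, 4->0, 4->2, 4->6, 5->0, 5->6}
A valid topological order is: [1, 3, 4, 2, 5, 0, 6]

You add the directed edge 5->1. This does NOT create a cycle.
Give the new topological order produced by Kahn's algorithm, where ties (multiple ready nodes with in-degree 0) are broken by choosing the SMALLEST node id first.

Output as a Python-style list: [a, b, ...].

Old toposort: [1, 3, 4, 2, 5, 0, 6]
Added edge: 5->1
Position of 5 (4) > position of 1 (0). Must reorder: 5 must now come before 1.
Run Kahn's algorithm (break ties by smallest node id):
  initial in-degrees: [4, 1, 3, 0, 0, 0, 3]
  ready (indeg=0): [3, 4, 5]
  pop 3: indeg[0]->3; indeg[2]->2 | ready=[4, 5] | order so far=[3]
  pop 4: indeg[0]->2; indeg[2]->1; indeg[6]->2 | ready=[5] | order so far=[3, 4]
  pop 5: indeg[0]->1; indeg[1]->0; indeg[6]->1 | ready=[1] | order so far=[3, 4, 5]
  pop 1: indeg[2]->0 | ready=[2] | order so far=[3, 4, 5, 1]
  pop 2: indeg[0]->0; indeg[6]->0 | ready=[0, 6] | order so far=[3, 4, 5, 1, 2]
  pop 0: no out-edges | ready=[6] | order so far=[3, 4, 5, 1, 2, 0]
  pop 6: no out-edges | ready=[] | order so far=[3, 4, 5, 1, 2, 0, 6]
  Result: [3, 4, 5, 1, 2, 0, 6]

Answer: [3, 4, 5, 1, 2, 0, 6]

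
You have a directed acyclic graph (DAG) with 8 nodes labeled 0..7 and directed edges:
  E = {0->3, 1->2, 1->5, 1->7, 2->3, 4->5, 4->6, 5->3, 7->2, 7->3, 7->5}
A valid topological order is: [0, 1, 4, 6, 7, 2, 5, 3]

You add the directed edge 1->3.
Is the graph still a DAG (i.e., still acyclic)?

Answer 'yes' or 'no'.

Given toposort: [0, 1, 4, 6, 7, 2, 5, 3]
Position of 1: index 1; position of 3: index 7
New edge 1->3: forward
Forward edge: respects the existing order. Still a DAG, same toposort still valid.
Still a DAG? yes

Answer: yes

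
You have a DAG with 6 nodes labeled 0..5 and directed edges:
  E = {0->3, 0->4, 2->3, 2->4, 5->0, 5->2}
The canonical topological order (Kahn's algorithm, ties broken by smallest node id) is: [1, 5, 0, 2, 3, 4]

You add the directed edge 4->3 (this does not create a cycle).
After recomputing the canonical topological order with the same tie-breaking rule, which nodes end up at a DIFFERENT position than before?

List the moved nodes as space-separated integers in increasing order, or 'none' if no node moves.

Old toposort: [1, 5, 0, 2, 3, 4]
Added edge 4->3
Recompute Kahn (smallest-id tiebreak):
  initial in-degrees: [1, 0, 1, 3, 2, 0]
  ready (indeg=0): [1, 5]
  pop 1: no out-edges | ready=[5] | order so far=[1]
  pop 5: indeg[0]->0; indeg[2]->0 | ready=[0, 2] | order so far=[1, 5]
  pop 0: indeg[3]->2; indeg[4]->1 | ready=[2] | order so far=[1, 5, 0]
  pop 2: indeg[3]->1; indeg[4]->0 | ready=[4] | order so far=[1, 5, 0, 2]
  pop 4: indeg[3]->0 | ready=[3] | order so far=[1, 5, 0, 2, 4]
  pop 3: no out-edges | ready=[] | order so far=[1, 5, 0, 2, 4, 3]
New canonical toposort: [1, 5, 0, 2, 4, 3]
Compare positions:
  Node 0: index 2 -> 2 (same)
  Node 1: index 0 -> 0 (same)
  Node 2: index 3 -> 3 (same)
  Node 3: index 4 -> 5 (moved)
  Node 4: index 5 -> 4 (moved)
  Node 5: index 1 -> 1 (same)
Nodes that changed position: 3 4

Answer: 3 4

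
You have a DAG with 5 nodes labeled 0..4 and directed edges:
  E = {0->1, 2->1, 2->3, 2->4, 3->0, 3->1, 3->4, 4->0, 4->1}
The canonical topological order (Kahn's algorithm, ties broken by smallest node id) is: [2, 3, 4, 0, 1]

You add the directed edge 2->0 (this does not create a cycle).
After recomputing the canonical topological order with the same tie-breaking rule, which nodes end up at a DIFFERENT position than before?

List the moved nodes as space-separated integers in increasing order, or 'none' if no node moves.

Old toposort: [2, 3, 4, 0, 1]
Added edge 2->0
Recompute Kahn (smallest-id tiebreak):
  initial in-degrees: [3, 4, 0, 1, 2]
  ready (indeg=0): [2]
  pop 2: indeg[0]->2; indeg[1]->3; indeg[3]->0; indeg[4]->1 | ready=[3] | order so far=[2]
  pop 3: indeg[0]->1; indeg[1]->2; indeg[4]->0 | ready=[4] | order so far=[2, 3]
  pop 4: indeg[0]->0; indeg[1]->1 | ready=[0] | order so far=[2, 3, 4]
  pop 0: indeg[1]->0 | ready=[1] | order so far=[2, 3, 4, 0]
  pop 1: no out-edges | ready=[] | order so far=[2, 3, 4, 0, 1]
New canonical toposort: [2, 3, 4, 0, 1]
Compare positions:
  Node 0: index 3 -> 3 (same)
  Node 1: index 4 -> 4 (same)
  Node 2: index 0 -> 0 (same)
  Node 3: index 1 -> 1 (same)
  Node 4: index 2 -> 2 (same)
Nodes that changed position: none

Answer: none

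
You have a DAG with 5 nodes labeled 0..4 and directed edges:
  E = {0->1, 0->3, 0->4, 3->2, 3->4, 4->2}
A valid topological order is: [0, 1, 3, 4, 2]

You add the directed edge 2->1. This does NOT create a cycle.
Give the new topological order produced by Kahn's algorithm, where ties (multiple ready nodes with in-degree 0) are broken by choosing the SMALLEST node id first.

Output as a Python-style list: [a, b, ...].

Old toposort: [0, 1, 3, 4, 2]
Added edge: 2->1
Position of 2 (4) > position of 1 (1). Must reorder: 2 must now come before 1.
Run Kahn's algorithm (break ties by smallest node id):
  initial in-degrees: [0, 2, 2, 1, 2]
  ready (indeg=0): [0]
  pop 0: indeg[1]->1; indeg[3]->0; indeg[4]->1 | ready=[3] | order so far=[0]
  pop 3: indeg[2]->1; indeg[4]->0 | ready=[4] | order so far=[0, 3]
  pop 4: indeg[2]->0 | ready=[2] | order so far=[0, 3, 4]
  pop 2: indeg[1]->0 | ready=[1] | order so far=[0, 3, 4, 2]
  pop 1: no out-edges | ready=[] | order so far=[0, 3, 4, 2, 1]
  Result: [0, 3, 4, 2, 1]

Answer: [0, 3, 4, 2, 1]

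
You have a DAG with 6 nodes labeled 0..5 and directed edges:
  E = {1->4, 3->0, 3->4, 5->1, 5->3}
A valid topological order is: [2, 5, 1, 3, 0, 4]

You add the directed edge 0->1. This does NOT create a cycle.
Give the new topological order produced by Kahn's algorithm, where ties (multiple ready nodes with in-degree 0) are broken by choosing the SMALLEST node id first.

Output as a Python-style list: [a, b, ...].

Answer: [2, 5, 3, 0, 1, 4]

Derivation:
Old toposort: [2, 5, 1, 3, 0, 4]
Added edge: 0->1
Position of 0 (4) > position of 1 (2). Must reorder: 0 must now come before 1.
Run Kahn's algorithm (break ties by smallest node id):
  initial in-degrees: [1, 2, 0, 1, 2, 0]
  ready (indeg=0): [2, 5]
  pop 2: no out-edges | ready=[5] | order so far=[2]
  pop 5: indeg[1]->1; indeg[3]->0 | ready=[3] | order so far=[2, 5]
  pop 3: indeg[0]->0; indeg[4]->1 | ready=[0] | order so far=[2, 5, 3]
  pop 0: indeg[1]->0 | ready=[1] | order so far=[2, 5, 3, 0]
  pop 1: indeg[4]->0 | ready=[4] | order so far=[2, 5, 3, 0, 1]
  pop 4: no out-edges | ready=[] | order so far=[2, 5, 3, 0, 1, 4]
  Result: [2, 5, 3, 0, 1, 4]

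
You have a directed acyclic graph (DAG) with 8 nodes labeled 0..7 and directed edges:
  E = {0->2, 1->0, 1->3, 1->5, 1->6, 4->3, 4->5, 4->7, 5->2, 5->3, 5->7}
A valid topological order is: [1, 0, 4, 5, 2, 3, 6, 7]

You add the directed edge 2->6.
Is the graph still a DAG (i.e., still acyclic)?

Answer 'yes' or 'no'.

Given toposort: [1, 0, 4, 5, 2, 3, 6, 7]
Position of 2: index 4; position of 6: index 6
New edge 2->6: forward
Forward edge: respects the existing order. Still a DAG, same toposort still valid.
Still a DAG? yes

Answer: yes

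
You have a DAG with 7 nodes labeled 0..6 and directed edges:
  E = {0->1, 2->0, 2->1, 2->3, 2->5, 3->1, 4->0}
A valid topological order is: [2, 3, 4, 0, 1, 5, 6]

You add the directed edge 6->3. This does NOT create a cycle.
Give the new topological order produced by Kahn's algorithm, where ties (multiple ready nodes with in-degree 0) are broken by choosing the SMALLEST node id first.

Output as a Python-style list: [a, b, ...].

Answer: [2, 4, 0, 5, 6, 3, 1]

Derivation:
Old toposort: [2, 3, 4, 0, 1, 5, 6]
Added edge: 6->3
Position of 6 (6) > position of 3 (1). Must reorder: 6 must now come before 3.
Run Kahn's algorithm (break ties by smallest node id):
  initial in-degrees: [2, 3, 0, 2, 0, 1, 0]
  ready (indeg=0): [2, 4, 6]
  pop 2: indeg[0]->1; indeg[1]->2; indeg[3]->1; indeg[5]->0 | ready=[4, 5, 6] | order so far=[2]
  pop 4: indeg[0]->0 | ready=[0, 5, 6] | order so far=[2, 4]
  pop 0: indeg[1]->1 | ready=[5, 6] | order so far=[2, 4, 0]
  pop 5: no out-edges | ready=[6] | order so far=[2, 4, 0, 5]
  pop 6: indeg[3]->0 | ready=[3] | order so far=[2, 4, 0, 5, 6]
  pop 3: indeg[1]->0 | ready=[1] | order so far=[2, 4, 0, 5, 6, 3]
  pop 1: no out-edges | ready=[] | order so far=[2, 4, 0, 5, 6, 3, 1]
  Result: [2, 4, 0, 5, 6, 3, 1]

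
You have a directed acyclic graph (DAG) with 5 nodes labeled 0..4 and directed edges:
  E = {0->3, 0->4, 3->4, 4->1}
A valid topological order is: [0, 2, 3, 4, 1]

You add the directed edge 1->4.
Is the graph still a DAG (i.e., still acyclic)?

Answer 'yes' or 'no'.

Answer: no

Derivation:
Given toposort: [0, 2, 3, 4, 1]
Position of 1: index 4; position of 4: index 3
New edge 1->4: backward (u after v in old order)
Backward edge: old toposort is now invalid. Check if this creates a cycle.
Does 4 already reach 1? Reachable from 4: [1, 4]. YES -> cycle!
Still a DAG? no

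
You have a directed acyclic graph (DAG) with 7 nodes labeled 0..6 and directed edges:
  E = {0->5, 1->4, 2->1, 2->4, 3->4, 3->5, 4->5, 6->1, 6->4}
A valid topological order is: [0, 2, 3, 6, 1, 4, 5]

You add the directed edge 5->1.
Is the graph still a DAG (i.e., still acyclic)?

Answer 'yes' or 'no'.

Given toposort: [0, 2, 3, 6, 1, 4, 5]
Position of 5: index 6; position of 1: index 4
New edge 5->1: backward (u after v in old order)
Backward edge: old toposort is now invalid. Check if this creates a cycle.
Does 1 already reach 5? Reachable from 1: [1, 4, 5]. YES -> cycle!
Still a DAG? no

Answer: no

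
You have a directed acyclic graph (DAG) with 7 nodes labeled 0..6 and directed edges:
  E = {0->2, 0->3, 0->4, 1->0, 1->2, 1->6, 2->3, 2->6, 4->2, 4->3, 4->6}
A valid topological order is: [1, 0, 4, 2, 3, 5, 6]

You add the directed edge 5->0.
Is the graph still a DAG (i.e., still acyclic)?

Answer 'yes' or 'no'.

Given toposort: [1, 0, 4, 2, 3, 5, 6]
Position of 5: index 5; position of 0: index 1
New edge 5->0: backward (u after v in old order)
Backward edge: old toposort is now invalid. Check if this creates a cycle.
Does 0 already reach 5? Reachable from 0: [0, 2, 3, 4, 6]. NO -> still a DAG (reorder needed).
Still a DAG? yes

Answer: yes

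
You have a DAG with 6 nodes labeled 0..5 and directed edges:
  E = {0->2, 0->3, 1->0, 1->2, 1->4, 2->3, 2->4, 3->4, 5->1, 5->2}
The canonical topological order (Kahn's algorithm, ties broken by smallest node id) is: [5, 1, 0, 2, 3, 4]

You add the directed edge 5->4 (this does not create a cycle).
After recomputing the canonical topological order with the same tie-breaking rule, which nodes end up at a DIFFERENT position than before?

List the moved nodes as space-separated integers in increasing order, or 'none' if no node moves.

Answer: none

Derivation:
Old toposort: [5, 1, 0, 2, 3, 4]
Added edge 5->4
Recompute Kahn (smallest-id tiebreak):
  initial in-degrees: [1, 1, 3, 2, 4, 0]
  ready (indeg=0): [5]
  pop 5: indeg[1]->0; indeg[2]->2; indeg[4]->3 | ready=[1] | order so far=[5]
  pop 1: indeg[0]->0; indeg[2]->1; indeg[4]->2 | ready=[0] | order so far=[5, 1]
  pop 0: indeg[2]->0; indeg[3]->1 | ready=[2] | order so far=[5, 1, 0]
  pop 2: indeg[3]->0; indeg[4]->1 | ready=[3] | order so far=[5, 1, 0, 2]
  pop 3: indeg[4]->0 | ready=[4] | order so far=[5, 1, 0, 2, 3]
  pop 4: no out-edges | ready=[] | order so far=[5, 1, 0, 2, 3, 4]
New canonical toposort: [5, 1, 0, 2, 3, 4]
Compare positions:
  Node 0: index 2 -> 2 (same)
  Node 1: index 1 -> 1 (same)
  Node 2: index 3 -> 3 (same)
  Node 3: index 4 -> 4 (same)
  Node 4: index 5 -> 5 (same)
  Node 5: index 0 -> 0 (same)
Nodes that changed position: none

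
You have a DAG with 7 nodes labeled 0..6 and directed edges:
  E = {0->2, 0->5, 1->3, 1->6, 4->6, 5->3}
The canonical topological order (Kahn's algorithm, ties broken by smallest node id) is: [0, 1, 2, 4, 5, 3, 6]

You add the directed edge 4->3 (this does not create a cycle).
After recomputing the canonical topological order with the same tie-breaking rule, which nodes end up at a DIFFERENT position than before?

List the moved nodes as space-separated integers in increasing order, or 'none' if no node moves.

Answer: none

Derivation:
Old toposort: [0, 1, 2, 4, 5, 3, 6]
Added edge 4->3
Recompute Kahn (smallest-id tiebreak):
  initial in-degrees: [0, 0, 1, 3, 0, 1, 2]
  ready (indeg=0): [0, 1, 4]
  pop 0: indeg[2]->0; indeg[5]->0 | ready=[1, 2, 4, 5] | order so far=[0]
  pop 1: indeg[3]->2; indeg[6]->1 | ready=[2, 4, 5] | order so far=[0, 1]
  pop 2: no out-edges | ready=[4, 5] | order so far=[0, 1, 2]
  pop 4: indeg[3]->1; indeg[6]->0 | ready=[5, 6] | order so far=[0, 1, 2, 4]
  pop 5: indeg[3]->0 | ready=[3, 6] | order so far=[0, 1, 2, 4, 5]
  pop 3: no out-edges | ready=[6] | order so far=[0, 1, 2, 4, 5, 3]
  pop 6: no out-edges | ready=[] | order so far=[0, 1, 2, 4, 5, 3, 6]
New canonical toposort: [0, 1, 2, 4, 5, 3, 6]
Compare positions:
  Node 0: index 0 -> 0 (same)
  Node 1: index 1 -> 1 (same)
  Node 2: index 2 -> 2 (same)
  Node 3: index 5 -> 5 (same)
  Node 4: index 3 -> 3 (same)
  Node 5: index 4 -> 4 (same)
  Node 6: index 6 -> 6 (same)
Nodes that changed position: none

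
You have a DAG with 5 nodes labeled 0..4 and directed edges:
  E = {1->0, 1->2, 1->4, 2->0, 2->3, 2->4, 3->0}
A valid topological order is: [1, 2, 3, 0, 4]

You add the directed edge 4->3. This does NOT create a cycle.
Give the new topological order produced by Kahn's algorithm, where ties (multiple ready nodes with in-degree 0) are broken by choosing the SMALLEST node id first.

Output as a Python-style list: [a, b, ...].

Answer: [1, 2, 4, 3, 0]

Derivation:
Old toposort: [1, 2, 3, 0, 4]
Added edge: 4->3
Position of 4 (4) > position of 3 (2). Must reorder: 4 must now come before 3.
Run Kahn's algorithm (break ties by smallest node id):
  initial in-degrees: [3, 0, 1, 2, 2]
  ready (indeg=0): [1]
  pop 1: indeg[0]->2; indeg[2]->0; indeg[4]->1 | ready=[2] | order so far=[1]
  pop 2: indeg[0]->1; indeg[3]->1; indeg[4]->0 | ready=[4] | order so far=[1, 2]
  pop 4: indeg[3]->0 | ready=[3] | order so far=[1, 2, 4]
  pop 3: indeg[0]->0 | ready=[0] | order so far=[1, 2, 4, 3]
  pop 0: no out-edges | ready=[] | order so far=[1, 2, 4, 3, 0]
  Result: [1, 2, 4, 3, 0]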